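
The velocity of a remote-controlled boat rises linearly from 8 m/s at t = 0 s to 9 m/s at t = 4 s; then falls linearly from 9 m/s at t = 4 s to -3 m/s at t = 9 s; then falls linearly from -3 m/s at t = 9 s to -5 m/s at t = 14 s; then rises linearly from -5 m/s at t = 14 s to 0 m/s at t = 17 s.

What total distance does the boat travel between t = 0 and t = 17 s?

80.25 m

Total distance travelled is ∫|v| dt — sum the magnitudes of each area piece.
0–4 s: |½(8 + 9)(4)| = 34 m
4–9 s: v = 0 at t = 7.75 s; triangle areas 16.875 + 1.875 = 18.75 m
9–14 s: |½(-3 + -5)(5)| = 20 m
14–17 s: |½(-5 + 0)(3)| = 7.5 m
Total distance = 80.25 m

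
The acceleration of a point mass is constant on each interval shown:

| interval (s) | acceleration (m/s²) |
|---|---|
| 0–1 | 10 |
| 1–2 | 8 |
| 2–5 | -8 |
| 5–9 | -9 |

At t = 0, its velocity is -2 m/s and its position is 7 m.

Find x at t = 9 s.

-70 m

On each constant-a segment, Δv = aΔt and Δx = v₀Δt + ½aΔt²; chain segment to segment.
0–1 s: v starts -2 m/s; Δx = -2·1 + ½·10·1² = 3 m; v ends 8 m/s.
1–2 s: v starts 8 m/s; Δx = 8·1 + ½·8·1² = 12 m; v ends 16 m/s.
2–5 s: v starts 16 m/s; Δx = 16·3 + ½·-8·3² = 12 m; v ends -8 m/s.
5–9 s: v starts -8 m/s; Δx = -8·4 + ½·-9·4² = -104 m; v ends -44 m/s.
x(9) = 7 + Σ Δx = -70 m.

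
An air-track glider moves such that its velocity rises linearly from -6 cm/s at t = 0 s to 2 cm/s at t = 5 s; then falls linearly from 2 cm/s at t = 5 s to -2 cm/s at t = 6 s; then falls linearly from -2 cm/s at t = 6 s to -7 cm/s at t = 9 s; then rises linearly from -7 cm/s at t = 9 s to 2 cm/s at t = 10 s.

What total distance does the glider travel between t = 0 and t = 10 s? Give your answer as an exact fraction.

Total distance travelled is ∫|v| dt — sum the magnitudes of each area piece.
0–5 s: v = 0 at t = 3.75 s; triangle areas 11.25 + 1.25 = 12.5 cm
5–6 s: v = 0 at t = 5.5 s; triangle areas 0.5 + 0.5 = 1 cm
6–9 s: |½(-2 + -7)(3)| = 13.5 cm
9–10 s: v = 0 at t = 88/9 s; triangle areas 49/18 + 2/9 = 53/18 cm
Total distance = 539/18 cm

539/18 cm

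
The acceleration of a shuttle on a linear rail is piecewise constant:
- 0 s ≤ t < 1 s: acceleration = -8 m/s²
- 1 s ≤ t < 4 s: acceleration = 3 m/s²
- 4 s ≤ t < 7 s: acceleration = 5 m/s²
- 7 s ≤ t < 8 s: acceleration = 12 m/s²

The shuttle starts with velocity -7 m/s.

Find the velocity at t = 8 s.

Δv equals the area under the a-t graph; then v = v₀ + Δv.
0–1 s: -8 × 1 = -8 m/s
1–4 s: 3 × 3 = 9 m/s
4–7 s: 5 × 3 = 15 m/s
7–8 s: 12 × 1 = 12 m/s
Δv = 28 m/s, so v(8) = -7 + (28) = 21 m/s.

21 m/s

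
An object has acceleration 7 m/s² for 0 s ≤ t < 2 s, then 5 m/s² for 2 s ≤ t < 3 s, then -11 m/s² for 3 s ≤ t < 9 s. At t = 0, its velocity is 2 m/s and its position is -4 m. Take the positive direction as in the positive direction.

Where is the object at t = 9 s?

On each constant-a segment, Δv = aΔt and Δx = v₀Δt + ½aΔt²; chain segment to segment.
0–2 s: v starts 2 m/s; Δx = 2·2 + ½·7·2² = 18 m; v ends 16 m/s.
2–3 s: v starts 16 m/s; Δx = 16·1 + ½·5·1² = 18.5 m; v ends 21 m/s.
3–9 s: v starts 21 m/s; Δx = 21·6 + ½·-11·6² = -72 m; v ends -45 m/s.
x(9) = -4 + Σ Δx = -39.5 m.

-39.5 m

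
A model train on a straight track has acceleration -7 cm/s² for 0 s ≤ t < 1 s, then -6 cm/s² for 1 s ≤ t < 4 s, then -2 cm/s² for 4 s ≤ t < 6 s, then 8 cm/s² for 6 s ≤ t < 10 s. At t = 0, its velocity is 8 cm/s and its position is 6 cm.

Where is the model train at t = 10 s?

On each constant-a segment, Δv = aΔt and Δx = v₀Δt + ½aΔt²; chain segment to segment.
0–1 s: v starts 8 cm/s; Δx = 8·1 + ½·-7·1² = 4.5 cm; v ends 1 cm/s.
1–4 s: v starts 1 cm/s; Δx = 1·3 + ½·-6·3² = -24 cm; v ends -17 cm/s.
4–6 s: v starts -17 cm/s; Δx = -17·2 + ½·-2·2² = -38 cm; v ends -21 cm/s.
6–10 s: v starts -21 cm/s; Δx = -21·4 + ½·8·4² = -20 cm; v ends 11 cm/s.
x(10) = 6 + Σ Δx = -71.5 cm.

-71.5 cm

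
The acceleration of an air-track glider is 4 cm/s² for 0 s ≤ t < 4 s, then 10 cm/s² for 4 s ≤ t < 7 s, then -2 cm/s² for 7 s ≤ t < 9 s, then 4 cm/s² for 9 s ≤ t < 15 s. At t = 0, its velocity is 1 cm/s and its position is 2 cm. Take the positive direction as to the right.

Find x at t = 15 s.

On each constant-a segment, Δv = aΔt and Δx = v₀Δt + ½aΔt²; chain segment to segment.
0–4 s: v starts 1 cm/s; Δx = 1·4 + ½·4·4² = 36 cm; v ends 17 cm/s.
4–7 s: v starts 17 cm/s; Δx = 17·3 + ½·10·3² = 96 cm; v ends 47 cm/s.
7–9 s: v starts 47 cm/s; Δx = 47·2 + ½·-2·2² = 90 cm; v ends 43 cm/s.
9–15 s: v starts 43 cm/s; Δx = 43·6 + ½·4·6² = 330 cm; v ends 67 cm/s.
x(15) = 2 + Σ Δx = 554 cm.

554 cm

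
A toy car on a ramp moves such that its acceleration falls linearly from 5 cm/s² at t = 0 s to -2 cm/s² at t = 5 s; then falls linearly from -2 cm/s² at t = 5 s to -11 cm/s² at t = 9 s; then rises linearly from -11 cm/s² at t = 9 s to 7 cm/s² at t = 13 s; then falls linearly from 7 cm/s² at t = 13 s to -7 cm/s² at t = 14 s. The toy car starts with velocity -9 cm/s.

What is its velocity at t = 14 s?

Δv equals the area under the a-t graph; then v = v₀ + Δv.
0–5 s: ½(5 + -2)(5) = 7.5 cm/s
5–9 s: ½(-2 + -11)(4) = -26 cm/s
9–13 s: ½(-11 + 7)(4) = -8 cm/s
13–14 s: ½(7 + -7)(1) = 0 cm/s
Δv = -26.5 cm/s, so v(14) = -9 + (-26.5) = -35.5 cm/s.

-35.5 cm/s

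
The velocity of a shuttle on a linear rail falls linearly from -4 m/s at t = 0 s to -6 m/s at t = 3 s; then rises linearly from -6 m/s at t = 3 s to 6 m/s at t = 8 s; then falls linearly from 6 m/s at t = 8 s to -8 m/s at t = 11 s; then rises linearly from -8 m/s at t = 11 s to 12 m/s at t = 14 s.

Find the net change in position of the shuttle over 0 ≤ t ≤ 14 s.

-12 m

Net displacement equals the area under the velocity-time graph (areas below the axis count negative).
0–3 s: ½(-4 + -6)(3) = -15 m
3–8 s: ½(-6 + 6)(5) = 0 m
8–11 s: ½(6 + -8)(3) = -3 m
11–14 s: ½(-8 + 12)(3) = 6 m
Net displacement = -12 m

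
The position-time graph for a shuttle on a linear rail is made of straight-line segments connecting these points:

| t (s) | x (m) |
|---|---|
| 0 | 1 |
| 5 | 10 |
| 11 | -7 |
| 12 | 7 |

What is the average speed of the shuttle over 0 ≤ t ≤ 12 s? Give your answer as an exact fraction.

10/3 m/s

Average speed = (total path length)/(elapsed time); on a piecewise-linear x-t graph the path length is Σ|Δx|.
0–5 s: |Δx| = |10 − 1| = 9 m
5–11 s: |Δx| = |-7 − 10| = 17 m
11–12 s: |Δx| = |7 − -7| = 14 m
Total path = 40 m; average speed = 40/12 = 10/3 m/s.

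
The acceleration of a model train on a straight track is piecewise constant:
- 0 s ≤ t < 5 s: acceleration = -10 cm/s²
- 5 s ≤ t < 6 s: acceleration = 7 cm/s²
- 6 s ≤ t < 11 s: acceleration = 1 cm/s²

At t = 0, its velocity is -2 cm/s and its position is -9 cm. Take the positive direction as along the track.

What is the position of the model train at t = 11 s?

On each constant-a segment, Δv = aΔt and Δx = v₀Δt + ½aΔt²; chain segment to segment.
0–5 s: v starts -2 cm/s; Δx = -2·5 + ½·-10·5² = -135 cm; v ends -52 cm/s.
5–6 s: v starts -52 cm/s; Δx = -52·1 + ½·7·1² = -48.5 cm; v ends -45 cm/s.
6–11 s: v starts -45 cm/s; Δx = -45·5 + ½·1·5² = -212.5 cm; v ends -40 cm/s.
x(11) = -9 + Σ Δx = -405 cm.

-405 cm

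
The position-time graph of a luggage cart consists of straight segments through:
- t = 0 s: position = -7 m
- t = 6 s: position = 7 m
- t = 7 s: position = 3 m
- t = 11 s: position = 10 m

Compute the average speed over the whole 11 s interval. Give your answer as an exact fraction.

25/11 m/s

Average speed = (total path length)/(elapsed time); on a piecewise-linear x-t graph the path length is Σ|Δx|.
0–6 s: |Δx| = |7 − -7| = 14 m
6–7 s: |Δx| = |3 − 7| = 4 m
7–11 s: |Δx| = |10 − 3| = 7 m
Total path = 25 m; average speed = 25/11 = 25/11 m/s.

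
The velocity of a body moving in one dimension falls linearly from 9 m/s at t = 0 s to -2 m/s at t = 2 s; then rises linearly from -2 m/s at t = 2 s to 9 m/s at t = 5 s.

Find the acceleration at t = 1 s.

Acceleration is the slope of the v-t graph on 0–2 s: (-2 − 9)/(2 − 0) = -5.5 m/s².

-5.5 m/s²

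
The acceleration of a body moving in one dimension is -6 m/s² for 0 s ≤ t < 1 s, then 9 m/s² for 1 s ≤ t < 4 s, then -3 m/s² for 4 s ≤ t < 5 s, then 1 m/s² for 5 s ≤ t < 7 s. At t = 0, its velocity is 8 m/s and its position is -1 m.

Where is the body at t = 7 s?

On each constant-a segment, Δv = aΔt and Δx = v₀Δt + ½aΔt²; chain segment to segment.
0–1 s: v starts 8 m/s; Δx = 8·1 + ½·-6·1² = 5 m; v ends 2 m/s.
1–4 s: v starts 2 m/s; Δx = 2·3 + ½·9·3² = 46.5 m; v ends 29 m/s.
4–5 s: v starts 29 m/s; Δx = 29·1 + ½·-3·1² = 27.5 m; v ends 26 m/s.
5–7 s: v starts 26 m/s; Δx = 26·2 + ½·1·2² = 54 m; v ends 28 m/s.
x(7) = -1 + Σ Δx = 132 m.

132 m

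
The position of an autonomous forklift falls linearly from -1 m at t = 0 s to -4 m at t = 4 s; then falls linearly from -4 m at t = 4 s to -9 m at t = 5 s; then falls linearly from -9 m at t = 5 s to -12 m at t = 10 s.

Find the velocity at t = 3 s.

-0.75 m/s

Velocity is the slope of the x-t graph on 0–4 s: (-4 − -1)/(4 − 0) = -0.75 m/s.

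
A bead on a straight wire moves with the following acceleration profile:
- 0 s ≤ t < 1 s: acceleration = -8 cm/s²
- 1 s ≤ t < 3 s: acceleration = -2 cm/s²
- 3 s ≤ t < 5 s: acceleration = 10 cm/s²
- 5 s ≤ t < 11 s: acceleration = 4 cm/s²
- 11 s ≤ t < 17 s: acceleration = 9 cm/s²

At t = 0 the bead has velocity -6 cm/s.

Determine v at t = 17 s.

Δv equals the area under the a-t graph; then v = v₀ + Δv.
0–1 s: -8 × 1 = -8 cm/s
1–3 s: -2 × 2 = -4 cm/s
3–5 s: 10 × 2 = 20 cm/s
5–11 s: 4 × 6 = 24 cm/s
11–17 s: 9 × 6 = 54 cm/s
Δv = 86 cm/s, so v(17) = -6 + (86) = 80 cm/s.

80 cm/s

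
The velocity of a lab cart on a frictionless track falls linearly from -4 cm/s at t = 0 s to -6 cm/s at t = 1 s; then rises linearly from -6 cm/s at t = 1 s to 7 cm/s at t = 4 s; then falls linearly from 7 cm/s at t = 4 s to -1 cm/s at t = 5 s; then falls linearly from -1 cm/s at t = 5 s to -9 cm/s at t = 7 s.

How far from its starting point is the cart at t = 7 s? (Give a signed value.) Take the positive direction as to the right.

Displacement is the signed area under the v-t curve.
0–1 s: ½(-4 + -6)(1) = -5 cm
1–4 s: ½(-6 + 7)(3) = 1.5 cm
4–5 s: ½(7 + -1)(1) = 3 cm
5–7 s: ½(-1 + -9)(2) = -10 cm
Net displacement = -10.5 cm

-10.5 cm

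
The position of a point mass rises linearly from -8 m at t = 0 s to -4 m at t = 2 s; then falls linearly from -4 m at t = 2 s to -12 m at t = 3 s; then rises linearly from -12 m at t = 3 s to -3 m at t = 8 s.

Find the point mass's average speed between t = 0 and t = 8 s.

Average speed = (total path length)/(elapsed time); on a piecewise-linear x-t graph the path length is Σ|Δx|.
0–2 s: |Δx| = |-4 − -8| = 4 m
2–3 s: |Δx| = |-12 − -4| = 8 m
3–8 s: |Δx| = |-3 − -12| = 9 m
Total path = 21 m; average speed = 21/8 = 2.625 m/s.

2.625 m/s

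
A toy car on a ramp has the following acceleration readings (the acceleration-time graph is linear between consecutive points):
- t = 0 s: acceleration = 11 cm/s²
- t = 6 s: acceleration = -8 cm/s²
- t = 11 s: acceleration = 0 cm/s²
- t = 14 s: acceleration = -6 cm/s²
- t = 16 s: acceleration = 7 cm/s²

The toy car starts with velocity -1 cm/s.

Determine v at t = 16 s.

Δv equals the area under the a-t graph; then v = v₀ + Δv.
0–6 s: ½(11 + -8)(6) = 9 cm/s
6–11 s: ½(-8 + 0)(5) = -20 cm/s
11–14 s: ½(0 + -6)(3) = -9 cm/s
14–16 s: ½(-6 + 7)(2) = 1 cm/s
Δv = -19 cm/s, so v(16) = -1 + (-19) = -20 cm/s.

-20 cm/s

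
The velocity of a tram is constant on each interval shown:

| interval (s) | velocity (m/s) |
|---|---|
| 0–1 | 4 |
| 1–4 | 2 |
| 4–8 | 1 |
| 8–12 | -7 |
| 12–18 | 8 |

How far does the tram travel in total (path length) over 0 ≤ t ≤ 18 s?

90 m

Total distance travelled is ∫|v| dt — sum the magnitudes of each area piece.
0–1 s: |4| × 1 = 4 m
1–4 s: |2| × 3 = 6 m
4–8 s: |1| × 4 = 4 m
8–12 s: |-7| × 4 = 28 m
12–18 s: |8| × 6 = 48 m
Total distance = 90 m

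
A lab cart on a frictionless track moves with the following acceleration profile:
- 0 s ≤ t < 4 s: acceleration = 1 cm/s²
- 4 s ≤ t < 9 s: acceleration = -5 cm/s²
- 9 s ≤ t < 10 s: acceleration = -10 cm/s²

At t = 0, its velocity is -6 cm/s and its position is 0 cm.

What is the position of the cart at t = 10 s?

-120.5 cm

On each constant-a segment, Δv = aΔt and Δx = v₀Δt + ½aΔt²; chain segment to segment.
0–4 s: v starts -6 cm/s; Δx = -6·4 + ½·1·4² = -16 cm; v ends -2 cm/s.
4–9 s: v starts -2 cm/s; Δx = -2·5 + ½·-5·5² = -72.5 cm; v ends -27 cm/s.
9–10 s: v starts -27 cm/s; Δx = -27·1 + ½·-10·1² = -32 cm; v ends -37 cm/s.
x(10) = 0 + Σ Δx = -120.5 cm.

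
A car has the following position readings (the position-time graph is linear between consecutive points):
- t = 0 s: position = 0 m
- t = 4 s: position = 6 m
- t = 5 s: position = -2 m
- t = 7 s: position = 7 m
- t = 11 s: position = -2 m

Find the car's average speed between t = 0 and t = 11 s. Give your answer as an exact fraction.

32/11 m/s

Average speed = (total path length)/(elapsed time); on a piecewise-linear x-t graph the path length is Σ|Δx|.
0–4 s: |Δx| = |6 − 0| = 6 m
4–5 s: |Δx| = |-2 − 6| = 8 m
5–7 s: |Δx| = |7 − -2| = 9 m
7–11 s: |Δx| = |-2 − 7| = 9 m
Total path = 32 m; average speed = 32/11 = 32/11 m/s.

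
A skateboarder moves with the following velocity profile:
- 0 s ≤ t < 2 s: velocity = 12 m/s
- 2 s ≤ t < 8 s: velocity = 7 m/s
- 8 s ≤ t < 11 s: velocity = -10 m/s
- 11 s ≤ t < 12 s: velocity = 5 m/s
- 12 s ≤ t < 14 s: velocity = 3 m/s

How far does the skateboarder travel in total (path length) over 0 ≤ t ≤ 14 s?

107 m

Total distance travelled is ∫|v| dt — sum the magnitudes of each area piece.
0–2 s: |12| × 2 = 24 m
2–8 s: |7| × 6 = 42 m
8–11 s: |-10| × 3 = 30 m
11–12 s: |5| × 1 = 5 m
12–14 s: |3| × 2 = 6 m
Total distance = 107 m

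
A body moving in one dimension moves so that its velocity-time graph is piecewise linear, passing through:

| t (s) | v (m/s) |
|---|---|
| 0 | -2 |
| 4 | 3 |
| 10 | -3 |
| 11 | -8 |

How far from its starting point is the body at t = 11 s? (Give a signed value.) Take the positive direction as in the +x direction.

-3.5 m

Displacement is the signed area under the v-t curve.
0–4 s: ½(-2 + 3)(4) = 2 m
4–10 s: ½(3 + -3)(6) = 0 m
10–11 s: ½(-3 + -8)(1) = -5.5 m
Net displacement = -3.5 m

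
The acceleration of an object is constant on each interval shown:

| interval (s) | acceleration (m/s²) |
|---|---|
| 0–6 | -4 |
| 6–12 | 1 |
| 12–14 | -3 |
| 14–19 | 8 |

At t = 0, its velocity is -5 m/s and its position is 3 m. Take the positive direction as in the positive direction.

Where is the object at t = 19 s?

On each constant-a segment, Δv = aΔt and Δx = v₀Δt + ½aΔt²; chain segment to segment.
0–6 s: v starts -5 m/s; Δx = -5·6 + ½·-4·6² = -102 m; v ends -29 m/s.
6–12 s: v starts -29 m/s; Δx = -29·6 + ½·1·6² = -156 m; v ends -23 m/s.
12–14 s: v starts -23 m/s; Δx = -23·2 + ½·-3·2² = -52 m; v ends -29 m/s.
14–19 s: v starts -29 m/s; Δx = -29·5 + ½·8·5² = -45 m; v ends 11 m/s.
x(19) = 3 + Σ Δx = -352 m.

-352 m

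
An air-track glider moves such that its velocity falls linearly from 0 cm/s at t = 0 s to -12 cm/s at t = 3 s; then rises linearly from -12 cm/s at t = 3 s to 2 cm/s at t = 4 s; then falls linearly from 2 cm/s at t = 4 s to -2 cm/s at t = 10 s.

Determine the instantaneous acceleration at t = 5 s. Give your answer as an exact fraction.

Acceleration is the slope of the v-t graph on 4–10 s: (-2 − 2)/(10 − 4) = -2/3 cm/s².

-2/3 cm/s²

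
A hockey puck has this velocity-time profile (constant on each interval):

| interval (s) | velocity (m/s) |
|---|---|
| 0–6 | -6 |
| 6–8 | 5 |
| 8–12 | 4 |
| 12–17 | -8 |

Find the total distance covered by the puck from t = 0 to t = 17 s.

Distance (not displacement) is the total path length: add the absolute areas under v-t.
0–6 s: |-6| × 6 = 36 m
6–8 s: |5| × 2 = 10 m
8–12 s: |4| × 4 = 16 m
12–17 s: |-8| × 5 = 40 m
Total distance = 102 m

102 m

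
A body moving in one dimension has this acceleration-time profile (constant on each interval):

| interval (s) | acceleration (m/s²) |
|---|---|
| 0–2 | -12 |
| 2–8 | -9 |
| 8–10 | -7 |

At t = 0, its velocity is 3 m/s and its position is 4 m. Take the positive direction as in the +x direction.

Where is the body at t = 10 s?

On each constant-a segment, Δv = aΔt and Δx = v₀Δt + ½aΔt²; chain segment to segment.
0–2 s: v starts 3 m/s; Δx = 3·2 + ½·-12·2² = -18 m; v ends -21 m/s.
2–8 s: v starts -21 m/s; Δx = -21·6 + ½·-9·6² = -288 m; v ends -75 m/s.
8–10 s: v starts -75 m/s; Δx = -75·2 + ½·-7·2² = -164 m; v ends -89 m/s.
x(10) = 4 + Σ Δx = -466 m.

-466 m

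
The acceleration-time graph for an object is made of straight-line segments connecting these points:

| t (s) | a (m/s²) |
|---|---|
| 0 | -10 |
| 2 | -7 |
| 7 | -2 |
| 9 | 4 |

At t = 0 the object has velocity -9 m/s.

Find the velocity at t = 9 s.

Δv equals the area under the a-t graph; then v = v₀ + Δv.
0–2 s: ½(-10 + -7)(2) = -17 m/s
2–7 s: ½(-7 + -2)(5) = -22.5 m/s
7–9 s: ½(-2 + 4)(2) = 2 m/s
Δv = -37.5 m/s, so v(9) = -9 + (-37.5) = -46.5 m/s.

-46.5 m/s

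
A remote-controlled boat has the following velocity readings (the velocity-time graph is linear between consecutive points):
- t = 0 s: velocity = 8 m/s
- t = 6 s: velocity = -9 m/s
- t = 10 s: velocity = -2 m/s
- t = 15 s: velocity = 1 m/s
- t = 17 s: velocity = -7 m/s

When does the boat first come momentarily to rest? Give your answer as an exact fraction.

v changes sign on 0–6 s (from 8 to -9); the graph is linear there, so v = 0 at t = 0 + (-8)·(6 − 0)/(-9 − 8) = 48/17 s.

t = 48/17 s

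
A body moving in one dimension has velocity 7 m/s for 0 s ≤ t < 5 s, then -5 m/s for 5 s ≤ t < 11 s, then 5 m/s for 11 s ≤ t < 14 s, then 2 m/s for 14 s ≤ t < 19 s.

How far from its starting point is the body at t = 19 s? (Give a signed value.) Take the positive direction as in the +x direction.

Displacement is the signed area under the v-t curve.
0–5 s: 7 × 5 = 35 m
5–11 s: -5 × 6 = -30 m
11–14 s: 5 × 3 = 15 m
14–19 s: 2 × 5 = 10 m
Net displacement = 30 m

30 m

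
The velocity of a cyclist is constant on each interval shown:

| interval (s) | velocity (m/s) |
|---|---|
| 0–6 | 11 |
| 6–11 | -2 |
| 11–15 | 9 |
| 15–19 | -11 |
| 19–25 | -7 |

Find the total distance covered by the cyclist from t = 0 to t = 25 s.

Total distance travelled is ∫|v| dt — sum the magnitudes of each area piece.
0–6 s: |11| × 6 = 66 m
6–11 s: |-2| × 5 = 10 m
11–15 s: |9| × 4 = 36 m
15–19 s: |-11| × 4 = 44 m
19–25 s: |-7| × 6 = 42 m
Total distance = 198 m

198 m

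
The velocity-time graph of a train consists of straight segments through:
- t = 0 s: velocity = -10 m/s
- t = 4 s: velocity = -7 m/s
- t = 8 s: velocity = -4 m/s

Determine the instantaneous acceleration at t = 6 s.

0.75 m/s²

Acceleration is the slope of the v-t graph on 4–8 s: (-4 − -7)/(8 − 4) = 0.75 m/s².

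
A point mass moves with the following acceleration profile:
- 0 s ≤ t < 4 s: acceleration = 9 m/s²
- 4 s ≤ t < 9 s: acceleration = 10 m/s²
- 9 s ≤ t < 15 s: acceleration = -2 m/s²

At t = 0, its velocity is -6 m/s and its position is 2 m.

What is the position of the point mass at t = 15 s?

769 m

On each constant-a segment, Δv = aΔt and Δx = v₀Δt + ½aΔt²; chain segment to segment.
0–4 s: v starts -6 m/s; Δx = -6·4 + ½·9·4² = 48 m; v ends 30 m/s.
4–9 s: v starts 30 m/s; Δx = 30·5 + ½·10·5² = 275 m; v ends 80 m/s.
9–15 s: v starts 80 m/s; Δx = 80·6 + ½·-2·6² = 444 m; v ends 68 m/s.
x(15) = 2 + Σ Δx = 769 m.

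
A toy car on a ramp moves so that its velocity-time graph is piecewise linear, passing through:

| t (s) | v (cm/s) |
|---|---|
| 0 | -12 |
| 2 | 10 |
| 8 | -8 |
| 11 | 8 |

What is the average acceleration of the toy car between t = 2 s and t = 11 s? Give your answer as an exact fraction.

Average acceleration = Δv/Δt = (8 − 10)/(11 − 2) = -2/9 cm/s².

-2/9 cm/s²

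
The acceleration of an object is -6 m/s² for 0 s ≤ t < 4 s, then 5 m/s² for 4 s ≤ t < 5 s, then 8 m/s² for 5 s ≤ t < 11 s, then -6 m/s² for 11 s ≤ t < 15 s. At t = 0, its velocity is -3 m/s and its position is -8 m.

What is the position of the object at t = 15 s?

On each constant-a segment, Δv = aΔt and Δx = v₀Δt + ½aΔt²; chain segment to segment.
0–4 s: v starts -3 m/s; Δx = -3·4 + ½·-6·4² = -60 m; v ends -27 m/s.
4–5 s: v starts -27 m/s; Δx = -27·1 + ½·5·1² = -24.5 m; v ends -22 m/s.
5–11 s: v starts -22 m/s; Δx = -22·6 + ½·8·6² = 12 m; v ends 26 m/s.
11–15 s: v starts 26 m/s; Δx = 26·4 + ½·-6·4² = 56 m; v ends 2 m/s.
x(15) = -8 + Σ Δx = -24.5 m.

-24.5 m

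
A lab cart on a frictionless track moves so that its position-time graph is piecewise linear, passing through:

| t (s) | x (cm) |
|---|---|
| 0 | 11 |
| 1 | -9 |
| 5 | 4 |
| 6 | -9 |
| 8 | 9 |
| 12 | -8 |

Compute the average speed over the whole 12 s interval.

Average speed = (total path length)/(elapsed time); on a piecewise-linear x-t graph the path length is Σ|Δx|.
0–1 s: |Δx| = |-9 − 11| = 20 cm
1–5 s: |Δx| = |4 − -9| = 13 cm
5–6 s: |Δx| = |-9 − 4| = 13 cm
6–8 s: |Δx| = |9 − -9| = 18 cm
8–12 s: |Δx| = |-8 − 9| = 17 cm
Total path = 81 cm; average speed = 81/12 = 6.75 cm/s.

6.75 cm/s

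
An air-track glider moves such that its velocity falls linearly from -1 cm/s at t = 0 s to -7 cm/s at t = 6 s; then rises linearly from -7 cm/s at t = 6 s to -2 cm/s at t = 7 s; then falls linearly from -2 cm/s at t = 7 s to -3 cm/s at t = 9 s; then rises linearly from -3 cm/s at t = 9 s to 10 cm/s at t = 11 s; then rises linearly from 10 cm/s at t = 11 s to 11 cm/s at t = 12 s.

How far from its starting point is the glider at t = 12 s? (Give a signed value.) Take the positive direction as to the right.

Displacement is the signed area under the v-t curve.
0–6 s: ½(-1 + -7)(6) = -24 cm
6–7 s: ½(-7 + -2)(1) = -4.5 cm
7–9 s: ½(-2 + -3)(2) = -5 cm
9–11 s: ½(-3 + 10)(2) = 7 cm
11–12 s: ½(10 + 11)(1) = 10.5 cm
Net displacement = -16 cm

-16 cm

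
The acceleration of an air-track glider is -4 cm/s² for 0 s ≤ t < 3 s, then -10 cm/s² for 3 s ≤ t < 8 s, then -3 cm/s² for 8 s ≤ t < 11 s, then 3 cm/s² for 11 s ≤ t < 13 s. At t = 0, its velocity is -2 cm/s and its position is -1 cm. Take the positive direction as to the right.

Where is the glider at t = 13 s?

On each constant-a segment, Δv = aΔt and Δx = v₀Δt + ½aΔt²; chain segment to segment.
0–3 s: v starts -2 cm/s; Δx = -2·3 + ½·-4·3² = -24 cm; v ends -14 cm/s.
3–8 s: v starts -14 cm/s; Δx = -14·5 + ½·-10·5² = -195 cm; v ends -64 cm/s.
8–11 s: v starts -64 cm/s; Δx = -64·3 + ½·-3·3² = -205.5 cm; v ends -73 cm/s.
11–13 s: v starts -73 cm/s; Δx = -73·2 + ½·3·2² = -140 cm; v ends -67 cm/s.
x(13) = -1 + Σ Δx = -565.5 cm.

-565.5 cm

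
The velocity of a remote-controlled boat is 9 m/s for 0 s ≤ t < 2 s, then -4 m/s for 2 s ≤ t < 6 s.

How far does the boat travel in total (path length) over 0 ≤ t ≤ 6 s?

34 m

Total distance travelled is ∫|v| dt — sum the magnitudes of each area piece.
0–2 s: |9| × 2 = 18 m
2–6 s: |-4| × 4 = 16 m
Total distance = 34 m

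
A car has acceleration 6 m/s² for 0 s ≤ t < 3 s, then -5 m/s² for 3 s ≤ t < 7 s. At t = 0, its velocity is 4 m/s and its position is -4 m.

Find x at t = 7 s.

83 m

On each constant-a segment, Δv = aΔt and Δx = v₀Δt + ½aΔt²; chain segment to segment.
0–3 s: v starts 4 m/s; Δx = 4·3 + ½·6·3² = 39 m; v ends 22 m/s.
3–7 s: v starts 22 m/s; Δx = 22·4 + ½·-5·4² = 48 m; v ends 2 m/s.
x(7) = -4 + Σ Δx = 83 m.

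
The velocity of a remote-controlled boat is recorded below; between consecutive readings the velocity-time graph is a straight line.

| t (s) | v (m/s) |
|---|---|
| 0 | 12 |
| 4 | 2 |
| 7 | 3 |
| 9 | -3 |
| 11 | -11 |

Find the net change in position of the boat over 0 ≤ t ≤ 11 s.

Net displacement equals the area under the velocity-time graph (areas below the axis count negative).
0–4 s: ½(12 + 2)(4) = 28 m
4–7 s: ½(2 + 3)(3) = 7.5 m
7–9 s: ½(3 + -3)(2) = 0 m
9–11 s: ½(-3 + -11)(2) = -14 m
Net displacement = 21.5 m

21.5 m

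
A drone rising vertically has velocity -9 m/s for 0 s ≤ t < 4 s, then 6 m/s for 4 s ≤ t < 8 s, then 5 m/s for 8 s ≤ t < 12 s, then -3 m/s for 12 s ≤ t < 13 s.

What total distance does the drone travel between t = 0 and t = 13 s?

83 m

Total distance travelled is ∫|v| dt — sum the magnitudes of each area piece.
0–4 s: |-9| × 4 = 36 m
4–8 s: |6| × 4 = 24 m
8–12 s: |5| × 4 = 20 m
12–13 s: |-3| × 1 = 3 m
Total distance = 83 m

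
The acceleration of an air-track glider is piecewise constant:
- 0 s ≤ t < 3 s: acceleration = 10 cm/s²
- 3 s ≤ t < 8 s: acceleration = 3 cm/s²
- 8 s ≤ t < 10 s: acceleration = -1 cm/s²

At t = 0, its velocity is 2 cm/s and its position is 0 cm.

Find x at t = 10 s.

On each constant-a segment, Δv = aΔt and Δx = v₀Δt + ½aΔt²; chain segment to segment.
0–3 s: v starts 2 cm/s; Δx = 2·3 + ½·10·3² = 51 cm; v ends 32 cm/s.
3–8 s: v starts 32 cm/s; Δx = 32·5 + ½·3·5² = 197.5 cm; v ends 47 cm/s.
8–10 s: v starts 47 cm/s; Δx = 47·2 + ½·-1·2² = 92 cm; v ends 45 cm/s.
x(10) = 0 + Σ Δx = 340.5 cm.

340.5 cm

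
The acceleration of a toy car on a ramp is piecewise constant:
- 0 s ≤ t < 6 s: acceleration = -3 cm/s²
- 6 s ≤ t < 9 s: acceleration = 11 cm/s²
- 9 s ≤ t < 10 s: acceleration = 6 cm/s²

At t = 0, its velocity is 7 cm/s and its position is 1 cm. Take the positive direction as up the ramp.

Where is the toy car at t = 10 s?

On each constant-a segment, Δv = aΔt and Δx = v₀Δt + ½aΔt²; chain segment to segment.
0–6 s: v starts 7 cm/s; Δx = 7·6 + ½·-3·6² = -12 cm; v ends -11 cm/s.
6–9 s: v starts -11 cm/s; Δx = -11·3 + ½·11·3² = 16.5 cm; v ends 22 cm/s.
9–10 s: v starts 22 cm/s; Δx = 22·1 + ½·6·1² = 25 cm; v ends 28 cm/s.
x(10) = 1 + Σ Δx = 30.5 cm.

30.5 cm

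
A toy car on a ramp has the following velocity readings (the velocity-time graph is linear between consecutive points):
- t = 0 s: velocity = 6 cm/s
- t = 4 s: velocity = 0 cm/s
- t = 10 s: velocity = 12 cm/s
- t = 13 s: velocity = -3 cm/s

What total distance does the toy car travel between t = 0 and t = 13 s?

Total distance travelled is ∫|v| dt — sum the magnitudes of each area piece.
0–4 s: |½(6 + 0)(4)| = 12 cm
4–10 s: |½(0 + 12)(6)| = 36 cm
10–13 s: v = 0 at t = 12.4 s; triangle areas 14.4 + 0.9 = 15.3 cm
Total distance = 63.3 cm

63.3 cm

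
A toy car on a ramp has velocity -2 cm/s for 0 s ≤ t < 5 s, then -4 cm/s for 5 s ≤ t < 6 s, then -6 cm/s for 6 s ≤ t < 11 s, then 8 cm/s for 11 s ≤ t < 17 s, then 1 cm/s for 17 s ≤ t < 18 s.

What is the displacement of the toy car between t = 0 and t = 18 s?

Net displacement equals the area under the velocity-time graph (areas below the axis count negative).
0–5 s: -2 × 5 = -10 cm
5–6 s: -4 × 1 = -4 cm
6–11 s: -6 × 5 = -30 cm
11–17 s: 8 × 6 = 48 cm
17–18 s: 1 × 1 = 1 cm
Net displacement = 5 cm

5 cm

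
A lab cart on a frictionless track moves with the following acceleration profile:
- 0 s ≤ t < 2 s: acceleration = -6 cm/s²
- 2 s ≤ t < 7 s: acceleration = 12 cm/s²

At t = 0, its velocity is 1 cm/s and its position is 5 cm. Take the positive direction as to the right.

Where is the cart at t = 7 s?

On each constant-a segment, Δv = aΔt and Δx = v₀Δt + ½aΔt²; chain segment to segment.
0–2 s: v starts 1 cm/s; Δx = 1·2 + ½·-6·2² = -10 cm; v ends -11 cm/s.
2–7 s: v starts -11 cm/s; Δx = -11·5 + ½·12·5² = 95 cm; v ends 49 cm/s.
x(7) = 5 + Σ Δx = 90 cm.

90 cm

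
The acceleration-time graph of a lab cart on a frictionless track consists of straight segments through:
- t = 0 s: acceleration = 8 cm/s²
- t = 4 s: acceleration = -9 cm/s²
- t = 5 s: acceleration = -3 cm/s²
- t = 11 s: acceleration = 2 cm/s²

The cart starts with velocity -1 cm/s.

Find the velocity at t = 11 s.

Δv equals the area under the a-t graph; then v = v₀ + Δv.
0–4 s: ½(8 + -9)(4) = -2 cm/s
4–5 s: ½(-9 + -3)(1) = -6 cm/s
5–11 s: ½(-3 + 2)(6) = -3 cm/s
Δv = -11 cm/s, so v(11) = -1 + (-11) = -12 cm/s.

-12 cm/s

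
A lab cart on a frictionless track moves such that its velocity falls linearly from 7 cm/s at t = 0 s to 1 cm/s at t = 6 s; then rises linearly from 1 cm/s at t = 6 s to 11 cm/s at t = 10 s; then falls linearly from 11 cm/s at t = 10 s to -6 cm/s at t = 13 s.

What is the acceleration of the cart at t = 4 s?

Acceleration is the slope of the v-t graph on 0–6 s: (1 − 7)/(6 − 0) = -1 cm/s².

-1 cm/s²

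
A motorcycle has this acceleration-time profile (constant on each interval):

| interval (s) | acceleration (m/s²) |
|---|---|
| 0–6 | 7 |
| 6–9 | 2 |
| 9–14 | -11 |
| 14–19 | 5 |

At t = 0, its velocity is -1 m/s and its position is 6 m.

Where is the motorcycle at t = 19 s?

378 m

On each constant-a segment, Δv = aΔt and Δx = v₀Δt + ½aΔt²; chain segment to segment.
0–6 s: v starts -1 m/s; Δx = -1·6 + ½·7·6² = 120 m; v ends 41 m/s.
6–9 s: v starts 41 m/s; Δx = 41·3 + ½·2·3² = 132 m; v ends 47 m/s.
9–14 s: v starts 47 m/s; Δx = 47·5 + ½·-11·5² = 97.5 m; v ends -8 m/s.
14–19 s: v starts -8 m/s; Δx = -8·5 + ½·5·5² = 22.5 m; v ends 17 m/s.
x(19) = 6 + Σ Δx = 378 m.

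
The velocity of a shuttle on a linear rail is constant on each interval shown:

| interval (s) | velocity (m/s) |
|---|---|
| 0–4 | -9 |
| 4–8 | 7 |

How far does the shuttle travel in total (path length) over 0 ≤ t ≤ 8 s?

64 m

Total distance travelled is ∫|v| dt — sum the magnitudes of each area piece.
0–4 s: |-9| × 4 = 36 m
4–8 s: |7| × 4 = 28 m
Total distance = 64 m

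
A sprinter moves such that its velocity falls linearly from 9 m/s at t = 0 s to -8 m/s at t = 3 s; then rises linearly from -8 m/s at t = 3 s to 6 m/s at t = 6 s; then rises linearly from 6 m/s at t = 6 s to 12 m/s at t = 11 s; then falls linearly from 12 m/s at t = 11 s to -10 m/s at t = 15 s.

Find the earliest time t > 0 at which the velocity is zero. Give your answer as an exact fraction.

t = 27/17 s

v changes sign on 0–3 s (from 9 to -8); the graph is linear there, so v = 0 at t = 0 + (-9)·(3 − 0)/(-8 − 9) = 27/17 s.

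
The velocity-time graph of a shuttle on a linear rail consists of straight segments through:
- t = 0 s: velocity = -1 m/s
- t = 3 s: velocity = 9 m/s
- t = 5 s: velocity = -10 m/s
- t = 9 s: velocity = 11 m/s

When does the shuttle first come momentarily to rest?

v changes sign on 0–3 s (from -1 to 9); the graph is linear there, so v = 0 at t = 0 + (1)·(3 − 0)/(9 − -1) = 0.3 s.

t = 0.3 s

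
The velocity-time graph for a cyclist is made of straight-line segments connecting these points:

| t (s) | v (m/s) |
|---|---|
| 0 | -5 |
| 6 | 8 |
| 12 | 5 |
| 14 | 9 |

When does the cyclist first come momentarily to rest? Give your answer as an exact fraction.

t = 30/13 s

v changes sign on 0–6 s (from -5 to 8); the graph is linear there, so v = 0 at t = 0 + (5)·(6 − 0)/(8 − -5) = 30/13 s.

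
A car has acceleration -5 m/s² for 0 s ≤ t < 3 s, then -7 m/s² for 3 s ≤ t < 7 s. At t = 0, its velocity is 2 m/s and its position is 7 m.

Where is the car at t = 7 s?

-117.5 m

On each constant-a segment, Δv = aΔt and Δx = v₀Δt + ½aΔt²; chain segment to segment.
0–3 s: v starts 2 m/s; Δx = 2·3 + ½·-5·3² = -16.5 m; v ends -13 m/s.
3–7 s: v starts -13 m/s; Δx = -13·4 + ½·-7·4² = -108 m; v ends -41 m/s.
x(7) = 7 + Σ Δx = -117.5 m.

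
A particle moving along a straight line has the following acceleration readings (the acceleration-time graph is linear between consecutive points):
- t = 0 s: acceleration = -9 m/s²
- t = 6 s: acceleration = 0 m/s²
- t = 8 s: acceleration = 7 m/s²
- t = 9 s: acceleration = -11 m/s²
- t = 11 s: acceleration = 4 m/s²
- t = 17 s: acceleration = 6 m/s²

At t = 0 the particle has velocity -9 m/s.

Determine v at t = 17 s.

-8 m/s

Δv equals the area under the a-t graph; then v = v₀ + Δv.
0–6 s: ½(-9 + 0)(6) = -27 m/s
6–8 s: ½(0 + 7)(2) = 7 m/s
8–9 s: ½(7 + -11)(1) = -2 m/s
9–11 s: ½(-11 + 4)(2) = -7 m/s
11–17 s: ½(4 + 6)(6) = 30 m/s
Δv = 1 m/s, so v(17) = -9 + (1) = -8 m/s.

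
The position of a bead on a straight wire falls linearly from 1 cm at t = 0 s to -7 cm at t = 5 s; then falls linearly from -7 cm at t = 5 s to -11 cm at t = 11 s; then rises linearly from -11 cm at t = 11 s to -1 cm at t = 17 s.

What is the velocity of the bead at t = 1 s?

Velocity is the slope of the x-t graph on 0–5 s: (-7 − 1)/(5 − 0) = -1.6 cm/s.

-1.6 cm/s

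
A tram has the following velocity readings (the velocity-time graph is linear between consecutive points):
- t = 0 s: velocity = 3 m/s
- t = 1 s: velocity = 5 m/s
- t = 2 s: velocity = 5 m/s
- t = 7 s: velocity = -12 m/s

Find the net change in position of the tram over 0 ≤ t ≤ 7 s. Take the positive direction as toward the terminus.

Displacement is the signed area under the v-t curve.
0–1 s: ½(3 + 5)(1) = 4 m
1–2 s: 5 × 1 = 5 m
2–7 s: ½(5 + -12)(5) = -17.5 m
Net displacement = -8.5 m

-8.5 m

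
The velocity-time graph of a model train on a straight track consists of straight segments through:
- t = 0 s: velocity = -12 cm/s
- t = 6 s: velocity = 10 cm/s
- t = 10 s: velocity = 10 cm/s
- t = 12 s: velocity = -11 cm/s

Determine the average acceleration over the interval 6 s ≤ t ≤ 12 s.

-3.5 cm/s²

Average acceleration = Δv/Δt = (-11 − 10)/(12 − 6) = -3.5 cm/s².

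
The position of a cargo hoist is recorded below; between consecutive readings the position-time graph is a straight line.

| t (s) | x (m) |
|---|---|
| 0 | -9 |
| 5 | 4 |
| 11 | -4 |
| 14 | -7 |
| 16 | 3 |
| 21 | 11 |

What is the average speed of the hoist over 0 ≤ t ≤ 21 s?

Average speed = (total path length)/(elapsed time); on a piecewise-linear x-t graph the path length is Σ|Δx|.
0–5 s: |Δx| = |4 − -9| = 13 m
5–11 s: |Δx| = |-4 − 4| = 8 m
11–14 s: |Δx| = |-7 − -4| = 3 m
14–16 s: |Δx| = |3 − -7| = 10 m
16–21 s: |Δx| = |11 − 3| = 8 m
Total path = 42 m; average speed = 42/21 = 2 m/s.

2 m/s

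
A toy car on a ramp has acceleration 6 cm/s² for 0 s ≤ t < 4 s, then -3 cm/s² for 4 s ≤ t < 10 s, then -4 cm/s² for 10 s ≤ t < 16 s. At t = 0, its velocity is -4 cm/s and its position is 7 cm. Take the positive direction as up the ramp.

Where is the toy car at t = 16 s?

On each constant-a segment, Δv = aΔt and Δx = v₀Δt + ½aΔt²; chain segment to segment.
0–4 s: v starts -4 cm/s; Δx = -4·4 + ½·6·4² = 32 cm; v ends 20 cm/s.
4–10 s: v starts 20 cm/s; Δx = 20·6 + ½·-3·6² = 66 cm; v ends 2 cm/s.
10–16 s: v starts 2 cm/s; Δx = 2·6 + ½·-4·6² = -60 cm; v ends -22 cm/s.
x(16) = 7 + Σ Δx = 45 cm.

45 cm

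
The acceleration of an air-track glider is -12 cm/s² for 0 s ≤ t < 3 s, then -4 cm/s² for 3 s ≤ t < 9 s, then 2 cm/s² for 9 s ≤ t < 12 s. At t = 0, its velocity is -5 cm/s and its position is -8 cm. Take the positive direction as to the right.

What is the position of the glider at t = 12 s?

-581 cm

On each constant-a segment, Δv = aΔt and Δx = v₀Δt + ½aΔt²; chain segment to segment.
0–3 s: v starts -5 cm/s; Δx = -5·3 + ½·-12·3² = -69 cm; v ends -41 cm/s.
3–9 s: v starts -41 cm/s; Δx = -41·6 + ½·-4·6² = -318 cm; v ends -65 cm/s.
9–12 s: v starts -65 cm/s; Δx = -65·3 + ½·2·3² = -186 cm; v ends -59 cm/s.
x(12) = -8 + Σ Δx = -581 cm.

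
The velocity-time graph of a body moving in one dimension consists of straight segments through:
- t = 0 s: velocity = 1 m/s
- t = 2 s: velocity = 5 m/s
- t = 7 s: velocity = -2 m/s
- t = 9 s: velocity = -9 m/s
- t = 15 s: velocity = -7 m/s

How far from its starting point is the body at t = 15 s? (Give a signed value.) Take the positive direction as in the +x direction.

-45.5 m

Displacement is the signed area under the v-t curve.
0–2 s: ½(1 + 5)(2) = 6 m
2–7 s: ½(5 + -2)(5) = 7.5 m
7–9 s: ½(-2 + -9)(2) = -11 m
9–15 s: ½(-9 + -7)(6) = -48 m
Net displacement = -45.5 m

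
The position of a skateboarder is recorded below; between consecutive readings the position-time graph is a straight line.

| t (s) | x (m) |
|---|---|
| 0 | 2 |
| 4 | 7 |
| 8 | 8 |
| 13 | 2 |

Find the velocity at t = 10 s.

Velocity is the slope of the x-t graph on 8–13 s: (2 − 8)/(13 − 8) = -1.2 m/s.

-1.2 m/s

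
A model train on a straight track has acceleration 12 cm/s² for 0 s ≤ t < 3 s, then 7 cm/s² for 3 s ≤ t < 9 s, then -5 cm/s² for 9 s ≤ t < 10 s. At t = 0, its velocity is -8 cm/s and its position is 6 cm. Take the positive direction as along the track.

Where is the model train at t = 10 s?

397.5 cm

On each constant-a segment, Δv = aΔt and Δx = v₀Δt + ½aΔt²; chain segment to segment.
0–3 s: v starts -8 cm/s; Δx = -8·3 + ½·12·3² = 30 cm; v ends 28 cm/s.
3–9 s: v starts 28 cm/s; Δx = 28·6 + ½·7·6² = 294 cm; v ends 70 cm/s.
9–10 s: v starts 70 cm/s; Δx = 70·1 + ½·-5·1² = 67.5 cm; v ends 65 cm/s.
x(10) = 6 + Σ Δx = 397.5 cm.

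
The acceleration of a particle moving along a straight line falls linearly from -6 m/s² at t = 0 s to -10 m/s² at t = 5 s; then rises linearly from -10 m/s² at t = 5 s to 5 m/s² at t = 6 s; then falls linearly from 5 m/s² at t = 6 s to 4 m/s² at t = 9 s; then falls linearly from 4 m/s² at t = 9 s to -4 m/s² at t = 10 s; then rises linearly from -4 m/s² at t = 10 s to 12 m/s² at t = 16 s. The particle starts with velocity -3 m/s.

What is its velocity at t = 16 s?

Δv equals the area under the a-t graph; then v = v₀ + Δv.
0–5 s: ½(-6 + -10)(5) = -40 m/s
5–6 s: ½(-10 + 5)(1) = -2.5 m/s
6–9 s: ½(5 + 4)(3) = 13.5 m/s
9–10 s: ½(4 + -4)(1) = 0 m/s
10–16 s: ½(-4 + 12)(6) = 24 m/s
Δv = -5 m/s, so v(16) = -3 + (-5) = -8 m/s.

-8 m/s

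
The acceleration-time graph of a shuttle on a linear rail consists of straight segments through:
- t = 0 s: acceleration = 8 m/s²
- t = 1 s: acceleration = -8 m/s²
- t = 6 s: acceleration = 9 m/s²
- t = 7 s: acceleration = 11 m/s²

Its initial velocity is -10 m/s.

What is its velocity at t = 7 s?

Δv equals the area under the a-t graph; then v = v₀ + Δv.
0–1 s: ½(8 + -8)(1) = 0 m/s
1–6 s: ½(-8 + 9)(5) = 2.5 m/s
6–7 s: ½(9 + 11)(1) = 10 m/s
Δv = 12.5 m/s, so v(7) = -10 + (12.5) = 2.5 m/s.

2.5 m/s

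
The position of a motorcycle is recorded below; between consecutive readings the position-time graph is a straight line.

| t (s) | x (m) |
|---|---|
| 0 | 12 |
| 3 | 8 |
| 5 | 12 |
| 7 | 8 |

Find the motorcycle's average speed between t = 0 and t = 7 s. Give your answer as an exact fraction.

12/7 m/s

Average speed = (total path length)/(elapsed time); on a piecewise-linear x-t graph the path length is Σ|Δx|.
0–3 s: |Δx| = |8 − 12| = 4 m
3–5 s: |Δx| = |12 − 8| = 4 m
5–7 s: |Δx| = |8 − 12| = 4 m
Total path = 12 m; average speed = 12/7 = 12/7 m/s.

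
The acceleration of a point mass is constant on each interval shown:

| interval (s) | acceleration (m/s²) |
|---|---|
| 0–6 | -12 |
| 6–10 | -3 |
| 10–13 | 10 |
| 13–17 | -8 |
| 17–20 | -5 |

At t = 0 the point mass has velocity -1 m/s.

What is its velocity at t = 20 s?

Δv equals the area under the a-t graph; then v = v₀ + Δv.
0–6 s: -12 × 6 = -72 m/s
6–10 s: -3 × 4 = -12 m/s
10–13 s: 10 × 3 = 30 m/s
13–17 s: -8 × 4 = -32 m/s
17–20 s: -5 × 3 = -15 m/s
Δv = -101 m/s, so v(20) = -1 + (-101) = -102 m/s.

-102 m/s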